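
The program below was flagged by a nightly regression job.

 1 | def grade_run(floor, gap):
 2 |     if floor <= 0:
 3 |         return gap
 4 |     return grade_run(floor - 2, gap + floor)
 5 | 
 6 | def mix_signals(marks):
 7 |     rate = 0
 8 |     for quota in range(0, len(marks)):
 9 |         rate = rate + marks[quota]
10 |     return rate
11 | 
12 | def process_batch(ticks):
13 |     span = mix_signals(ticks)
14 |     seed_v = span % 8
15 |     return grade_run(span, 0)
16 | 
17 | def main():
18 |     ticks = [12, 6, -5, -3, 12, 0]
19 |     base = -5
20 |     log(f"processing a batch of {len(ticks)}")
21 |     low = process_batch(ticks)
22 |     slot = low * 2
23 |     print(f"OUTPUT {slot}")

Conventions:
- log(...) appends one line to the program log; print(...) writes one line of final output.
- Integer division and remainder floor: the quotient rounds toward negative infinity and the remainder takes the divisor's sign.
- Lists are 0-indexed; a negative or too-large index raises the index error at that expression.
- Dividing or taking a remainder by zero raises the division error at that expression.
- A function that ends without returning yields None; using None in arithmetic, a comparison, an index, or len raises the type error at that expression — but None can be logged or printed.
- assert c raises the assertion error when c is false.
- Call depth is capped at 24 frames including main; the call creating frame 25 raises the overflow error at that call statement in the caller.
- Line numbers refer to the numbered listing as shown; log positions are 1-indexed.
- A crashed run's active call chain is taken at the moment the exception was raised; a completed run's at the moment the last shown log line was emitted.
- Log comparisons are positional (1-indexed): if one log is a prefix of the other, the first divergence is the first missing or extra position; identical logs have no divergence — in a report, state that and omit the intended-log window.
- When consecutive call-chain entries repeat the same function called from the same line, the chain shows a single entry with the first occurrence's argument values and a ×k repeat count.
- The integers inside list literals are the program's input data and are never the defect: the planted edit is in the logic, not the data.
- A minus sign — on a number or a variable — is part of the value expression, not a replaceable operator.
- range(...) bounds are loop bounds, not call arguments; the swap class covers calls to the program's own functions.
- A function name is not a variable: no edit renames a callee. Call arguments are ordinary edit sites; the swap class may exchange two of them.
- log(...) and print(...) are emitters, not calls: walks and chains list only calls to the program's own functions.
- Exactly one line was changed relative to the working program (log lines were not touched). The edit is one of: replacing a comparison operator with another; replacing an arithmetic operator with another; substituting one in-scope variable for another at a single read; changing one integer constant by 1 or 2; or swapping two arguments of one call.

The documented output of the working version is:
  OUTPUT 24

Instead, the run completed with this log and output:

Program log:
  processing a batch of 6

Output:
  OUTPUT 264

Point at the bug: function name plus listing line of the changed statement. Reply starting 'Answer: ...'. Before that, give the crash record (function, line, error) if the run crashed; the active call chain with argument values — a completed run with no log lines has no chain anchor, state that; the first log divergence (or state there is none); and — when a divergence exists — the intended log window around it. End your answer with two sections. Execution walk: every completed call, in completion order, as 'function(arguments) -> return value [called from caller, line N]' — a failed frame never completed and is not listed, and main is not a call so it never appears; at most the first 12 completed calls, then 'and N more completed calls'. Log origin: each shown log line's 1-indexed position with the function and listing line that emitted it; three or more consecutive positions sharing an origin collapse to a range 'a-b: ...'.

Answer: the defect is in process_batch at line 15.
The tell: Every logged value matches the working version; the printed result is what differs.
Call chain: main.
First divergence: there is none — every log position agrees.
Execution walk:
  mix_signals([12, 6, -5, -3, 12, 0]) -> 22  [called from process_batch, line 13]
  grade_run(0, 132) -> 132  [called from grade_run, line 4]
  grade_run(2, 130) -> 132  [called from grade_run, line 4]
  grade_run(4, 126) -> 132  [called from grade_run, line 4]
  grade_run(6, 120) -> 132  [called from grade_run, line 4]
  grade_run(8, 112) -> 132  [called from grade_run, line 4]
  grade_run(10, 102) -> 132  [called from grade_run, line 4]
  grade_run(12, 90) -> 132  [called from grade_run, line 4]
  grade_run(14, 76) -> 132  [called from grade_run, line 4]
  grade_run(16, 60) -> 132  [called from grade_run, line 4]
  grade_run(18, 42) -> 132  [called from grade_run, line 4]
  grade_run(20, 22) -> 132  [called from grade_run, line 4]
  ... and 2 more completed calls
Log origins:
  1: logged in main at line 20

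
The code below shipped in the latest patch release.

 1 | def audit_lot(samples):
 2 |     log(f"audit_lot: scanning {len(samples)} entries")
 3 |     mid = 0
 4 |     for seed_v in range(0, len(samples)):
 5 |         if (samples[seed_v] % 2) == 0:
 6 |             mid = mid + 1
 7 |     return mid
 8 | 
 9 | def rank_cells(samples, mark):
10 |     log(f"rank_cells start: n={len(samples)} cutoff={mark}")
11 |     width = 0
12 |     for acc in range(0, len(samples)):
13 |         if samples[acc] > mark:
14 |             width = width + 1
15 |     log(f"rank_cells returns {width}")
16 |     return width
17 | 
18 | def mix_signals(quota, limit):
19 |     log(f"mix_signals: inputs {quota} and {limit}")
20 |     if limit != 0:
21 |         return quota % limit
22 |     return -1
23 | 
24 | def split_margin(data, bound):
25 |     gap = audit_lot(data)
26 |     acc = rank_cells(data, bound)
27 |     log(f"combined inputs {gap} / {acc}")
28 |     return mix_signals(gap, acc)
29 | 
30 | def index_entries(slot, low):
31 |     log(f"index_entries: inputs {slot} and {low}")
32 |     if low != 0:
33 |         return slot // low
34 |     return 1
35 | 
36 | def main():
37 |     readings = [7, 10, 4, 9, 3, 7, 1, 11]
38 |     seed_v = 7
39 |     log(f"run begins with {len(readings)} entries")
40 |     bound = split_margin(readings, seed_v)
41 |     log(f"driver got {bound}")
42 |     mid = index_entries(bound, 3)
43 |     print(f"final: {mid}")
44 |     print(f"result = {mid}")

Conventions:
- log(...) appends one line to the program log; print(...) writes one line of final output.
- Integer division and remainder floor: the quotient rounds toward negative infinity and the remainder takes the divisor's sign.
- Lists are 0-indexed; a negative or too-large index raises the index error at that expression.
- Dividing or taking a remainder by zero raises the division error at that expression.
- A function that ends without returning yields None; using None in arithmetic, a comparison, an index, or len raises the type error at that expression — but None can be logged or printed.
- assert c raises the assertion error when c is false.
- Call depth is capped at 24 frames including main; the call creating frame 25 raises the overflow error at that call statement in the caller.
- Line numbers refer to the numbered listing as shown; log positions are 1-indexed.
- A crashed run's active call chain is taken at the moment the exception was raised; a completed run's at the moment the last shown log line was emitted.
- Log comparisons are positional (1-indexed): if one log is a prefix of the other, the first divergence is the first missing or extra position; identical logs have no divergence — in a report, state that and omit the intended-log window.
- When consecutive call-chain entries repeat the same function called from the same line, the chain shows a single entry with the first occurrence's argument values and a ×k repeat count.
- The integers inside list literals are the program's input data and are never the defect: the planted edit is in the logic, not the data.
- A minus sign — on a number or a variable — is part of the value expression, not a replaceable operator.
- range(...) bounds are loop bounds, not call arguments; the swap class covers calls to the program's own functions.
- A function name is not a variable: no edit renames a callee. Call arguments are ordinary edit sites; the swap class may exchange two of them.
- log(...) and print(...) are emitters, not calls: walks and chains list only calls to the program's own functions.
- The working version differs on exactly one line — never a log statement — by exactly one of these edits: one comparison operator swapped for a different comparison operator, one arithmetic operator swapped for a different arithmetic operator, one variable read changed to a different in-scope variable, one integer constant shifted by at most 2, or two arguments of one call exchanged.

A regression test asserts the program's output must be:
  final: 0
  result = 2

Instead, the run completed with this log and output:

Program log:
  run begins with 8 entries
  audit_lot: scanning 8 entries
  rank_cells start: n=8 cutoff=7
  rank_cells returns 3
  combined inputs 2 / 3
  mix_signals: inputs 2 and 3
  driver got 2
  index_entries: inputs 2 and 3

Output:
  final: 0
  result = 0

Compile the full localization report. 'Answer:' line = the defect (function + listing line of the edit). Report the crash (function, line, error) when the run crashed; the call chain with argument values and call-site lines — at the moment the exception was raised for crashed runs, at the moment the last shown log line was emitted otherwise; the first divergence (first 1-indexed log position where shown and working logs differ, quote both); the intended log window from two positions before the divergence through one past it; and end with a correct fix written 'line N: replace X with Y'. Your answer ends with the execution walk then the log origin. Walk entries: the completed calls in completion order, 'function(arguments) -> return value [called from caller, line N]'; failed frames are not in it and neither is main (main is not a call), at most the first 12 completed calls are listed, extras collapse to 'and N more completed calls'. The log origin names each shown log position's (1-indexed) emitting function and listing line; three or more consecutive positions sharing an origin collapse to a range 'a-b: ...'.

Answer: the defect is in main at line 44.
Key observation: No log line changed; the fault shows up purely in the output.
Call chain: main -> index_entries(2, 3) (called at line 42).
First divergence: none; the two logs match at every position.
Execution walk:
  audit_lot([7, 10, 4, 9, 3, 7, 1, 11]) -> 2  [called from split_margin, line 25]
  rank_cells([7, 10, 4, 9, 3, 7, 1, 11], 7) -> 3  [called from split_margin, line 26]
  mix_signals(2, 3) -> 2  [called from split_margin, line 28]
  split_margin([7, 10, 4, 9, 3, 7, 1, 11], 7) -> 2  [called from main, line 40]
  index_entries(2, 3) -> 0  [called from main, line 42]
Log origin:
  1 — main, line 39
  2 — audit_lot, line 2
  3 — rank_cells, line 10
  4 — rank_cells, line 15
  5 — split_margin, line 27
  6 — mix_signals, line 19
  7 — main, line 41
  8 — index_entries, line 31
A correct fix: line 44: replace `mid` with `bound`.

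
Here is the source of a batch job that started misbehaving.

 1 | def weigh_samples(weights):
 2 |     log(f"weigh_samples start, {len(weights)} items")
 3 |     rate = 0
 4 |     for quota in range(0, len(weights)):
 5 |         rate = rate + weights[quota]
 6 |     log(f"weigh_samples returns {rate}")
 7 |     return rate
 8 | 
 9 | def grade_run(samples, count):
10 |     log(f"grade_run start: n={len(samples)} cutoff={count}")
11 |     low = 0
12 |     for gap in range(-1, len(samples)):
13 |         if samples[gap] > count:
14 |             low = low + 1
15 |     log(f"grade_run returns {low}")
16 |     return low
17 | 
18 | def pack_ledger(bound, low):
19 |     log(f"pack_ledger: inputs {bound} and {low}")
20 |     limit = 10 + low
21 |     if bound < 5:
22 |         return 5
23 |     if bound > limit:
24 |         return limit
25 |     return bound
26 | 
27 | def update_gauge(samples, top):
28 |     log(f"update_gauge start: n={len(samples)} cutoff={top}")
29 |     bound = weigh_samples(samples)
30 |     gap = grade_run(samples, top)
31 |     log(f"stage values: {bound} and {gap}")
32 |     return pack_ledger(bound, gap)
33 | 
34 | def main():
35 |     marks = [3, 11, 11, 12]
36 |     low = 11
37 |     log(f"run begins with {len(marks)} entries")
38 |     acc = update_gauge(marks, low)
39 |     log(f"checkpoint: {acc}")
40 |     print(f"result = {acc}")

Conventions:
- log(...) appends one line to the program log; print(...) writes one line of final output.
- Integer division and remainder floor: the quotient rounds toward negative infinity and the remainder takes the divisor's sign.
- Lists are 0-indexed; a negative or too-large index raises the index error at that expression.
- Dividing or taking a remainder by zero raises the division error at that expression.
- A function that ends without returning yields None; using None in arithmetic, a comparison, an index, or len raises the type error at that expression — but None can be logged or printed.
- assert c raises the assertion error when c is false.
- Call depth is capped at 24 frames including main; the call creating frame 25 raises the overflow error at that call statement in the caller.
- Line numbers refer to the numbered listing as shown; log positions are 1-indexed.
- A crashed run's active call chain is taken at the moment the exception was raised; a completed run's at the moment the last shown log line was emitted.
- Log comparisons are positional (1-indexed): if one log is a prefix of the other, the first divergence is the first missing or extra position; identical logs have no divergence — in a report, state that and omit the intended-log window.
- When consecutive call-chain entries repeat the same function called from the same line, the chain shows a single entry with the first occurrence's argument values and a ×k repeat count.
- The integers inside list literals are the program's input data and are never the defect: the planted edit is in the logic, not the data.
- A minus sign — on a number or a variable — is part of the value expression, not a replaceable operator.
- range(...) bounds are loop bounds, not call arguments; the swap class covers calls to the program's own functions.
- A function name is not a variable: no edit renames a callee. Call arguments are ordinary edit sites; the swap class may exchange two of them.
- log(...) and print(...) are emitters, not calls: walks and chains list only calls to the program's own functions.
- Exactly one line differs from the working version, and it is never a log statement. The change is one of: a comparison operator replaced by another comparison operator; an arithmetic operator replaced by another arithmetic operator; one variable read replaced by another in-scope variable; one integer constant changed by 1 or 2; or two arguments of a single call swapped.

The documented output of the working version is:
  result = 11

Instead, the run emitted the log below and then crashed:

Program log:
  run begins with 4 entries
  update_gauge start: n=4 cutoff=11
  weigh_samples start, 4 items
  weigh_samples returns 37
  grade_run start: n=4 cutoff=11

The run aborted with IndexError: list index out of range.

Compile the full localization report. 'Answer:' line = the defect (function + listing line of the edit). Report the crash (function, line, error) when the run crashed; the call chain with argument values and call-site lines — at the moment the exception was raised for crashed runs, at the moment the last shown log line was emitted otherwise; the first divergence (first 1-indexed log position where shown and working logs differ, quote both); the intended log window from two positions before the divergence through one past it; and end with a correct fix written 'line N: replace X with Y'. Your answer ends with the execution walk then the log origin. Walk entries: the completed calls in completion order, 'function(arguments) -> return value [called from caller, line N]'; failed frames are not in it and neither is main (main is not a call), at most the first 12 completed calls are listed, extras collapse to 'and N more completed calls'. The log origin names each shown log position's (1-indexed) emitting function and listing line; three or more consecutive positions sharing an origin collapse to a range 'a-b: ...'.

Answer: the defect is in grade_run at line 12.
Core observation: The faulty run's log stops after 5 lines; the working version's next line would be 'grade_run returns 1'.
Crash: grade_run, line 13, IndexError.
Call chain: main -> update_gauge([3, 11, 11, 12], 11) (called at line 38) -> grade_run([3, 11, 11, 12], 11) (called at line 30).
First divergence: position 6 — the faulty run's log ends after 5 lines; the working version continues with 'grade_run returns 1'.
Intended log window:
  4: weigh_samples returns 37
  5: grade_run start: n=4 cutoff=11
  6: grade_run returns 1
  7: stage values: 37 and 1
Execution walk:
  weigh_samples([3, 11, 11, 12]) -> 37  [called from update_gauge, line 29]
Log origins:
  1: emitted by main (line 37)
  2: emitted by update_gauge (line 28)
  3: emitted by weigh_samples (line 2)
  4: emitted by weigh_samples (line 6)
  5: emitted by grade_run (line 10)
A correct fix: line 12: replace `-1` with `0`.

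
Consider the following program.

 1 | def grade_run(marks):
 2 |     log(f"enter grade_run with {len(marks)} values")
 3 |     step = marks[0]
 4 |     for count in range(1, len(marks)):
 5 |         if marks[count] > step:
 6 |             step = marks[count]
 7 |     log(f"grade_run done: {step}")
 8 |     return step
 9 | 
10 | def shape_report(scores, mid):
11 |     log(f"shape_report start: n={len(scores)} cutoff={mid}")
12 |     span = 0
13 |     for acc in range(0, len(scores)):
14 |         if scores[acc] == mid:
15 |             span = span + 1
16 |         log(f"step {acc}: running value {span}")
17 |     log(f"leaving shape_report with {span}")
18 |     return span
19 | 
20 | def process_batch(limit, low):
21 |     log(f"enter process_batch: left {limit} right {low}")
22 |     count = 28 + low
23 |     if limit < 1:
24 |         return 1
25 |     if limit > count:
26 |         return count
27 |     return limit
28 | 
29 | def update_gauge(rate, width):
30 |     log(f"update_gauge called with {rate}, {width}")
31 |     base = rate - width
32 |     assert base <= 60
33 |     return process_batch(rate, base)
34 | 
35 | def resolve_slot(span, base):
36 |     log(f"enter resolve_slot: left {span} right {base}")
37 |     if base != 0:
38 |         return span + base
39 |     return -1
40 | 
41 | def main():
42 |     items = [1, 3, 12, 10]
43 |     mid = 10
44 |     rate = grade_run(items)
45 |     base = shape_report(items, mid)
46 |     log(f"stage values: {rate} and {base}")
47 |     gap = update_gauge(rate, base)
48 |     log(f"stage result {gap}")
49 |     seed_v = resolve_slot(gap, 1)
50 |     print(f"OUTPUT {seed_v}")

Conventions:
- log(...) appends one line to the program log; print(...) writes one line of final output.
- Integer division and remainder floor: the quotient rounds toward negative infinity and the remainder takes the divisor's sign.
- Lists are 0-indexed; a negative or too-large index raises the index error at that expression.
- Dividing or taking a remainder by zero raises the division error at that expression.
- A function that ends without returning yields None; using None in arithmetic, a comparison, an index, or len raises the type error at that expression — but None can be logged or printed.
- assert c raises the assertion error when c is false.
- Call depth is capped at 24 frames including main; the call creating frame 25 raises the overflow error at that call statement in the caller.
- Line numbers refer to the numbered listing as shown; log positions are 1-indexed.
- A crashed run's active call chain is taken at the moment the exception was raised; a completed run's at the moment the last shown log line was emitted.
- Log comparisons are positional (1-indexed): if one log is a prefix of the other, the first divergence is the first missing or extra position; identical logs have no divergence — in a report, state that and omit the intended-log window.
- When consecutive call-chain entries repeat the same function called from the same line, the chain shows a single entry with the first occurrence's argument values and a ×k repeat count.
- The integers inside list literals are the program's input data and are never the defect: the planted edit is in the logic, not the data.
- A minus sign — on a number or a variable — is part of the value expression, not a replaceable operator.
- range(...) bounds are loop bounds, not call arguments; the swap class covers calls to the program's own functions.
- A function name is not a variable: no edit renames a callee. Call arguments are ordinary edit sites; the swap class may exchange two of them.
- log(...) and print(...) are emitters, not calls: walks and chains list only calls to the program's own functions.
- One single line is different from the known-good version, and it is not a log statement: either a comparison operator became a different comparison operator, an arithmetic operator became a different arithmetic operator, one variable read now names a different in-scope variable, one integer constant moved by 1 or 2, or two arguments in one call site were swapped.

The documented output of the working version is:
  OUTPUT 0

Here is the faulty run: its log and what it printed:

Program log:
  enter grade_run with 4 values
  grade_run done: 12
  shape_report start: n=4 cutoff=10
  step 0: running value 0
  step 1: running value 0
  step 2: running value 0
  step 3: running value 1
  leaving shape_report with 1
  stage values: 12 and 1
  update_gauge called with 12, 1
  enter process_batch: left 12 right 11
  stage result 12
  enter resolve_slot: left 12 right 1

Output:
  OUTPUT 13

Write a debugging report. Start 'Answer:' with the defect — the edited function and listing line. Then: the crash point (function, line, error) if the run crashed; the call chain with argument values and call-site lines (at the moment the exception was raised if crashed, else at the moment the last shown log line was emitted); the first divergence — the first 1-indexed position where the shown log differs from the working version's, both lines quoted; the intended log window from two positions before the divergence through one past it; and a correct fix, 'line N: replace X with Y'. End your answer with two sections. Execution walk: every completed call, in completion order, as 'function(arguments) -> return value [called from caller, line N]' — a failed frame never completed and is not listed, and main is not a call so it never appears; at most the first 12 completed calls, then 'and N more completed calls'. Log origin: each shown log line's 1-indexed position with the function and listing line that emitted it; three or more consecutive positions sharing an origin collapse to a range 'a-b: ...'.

Answer: the defect is in resolve_slot at line 38.
Core observation: No log line changed; the fault shows up purely in the output.
Call chain: main -> resolve_slot(12, 1) (called at line 49).
First divergence: none; the two logs match at every position.
Execution walk:
  grade_run([1, 3, 12, 10]) -> 12  [called from main, line 44]
  shape_report([1, 3, 12, 10], 10) -> 1  [called from main, line 45]
  process_batch(12, 11) -> 12  [called from update_gauge, line 33]
  update_gauge(12, 1) -> 12  [called from main, line 47]
  resolve_slot(12, 1) -> 13  [called from main, line 49]
Log line origins:
  1: logged in grade_run at line 2
  2: logged in grade_run at line 7
  3: logged in shape_report at line 11
  4-7: logged in shape_report at line 16
  8: logged in shape_report at line 17
  9: logged in main at line 46
  10: logged in update_gauge at line 30
  11: logged in process_batch at line 21
  12: logged in main at line 48
  13: logged in resolve_slot at line 36
A correct fix: line 38: replace `+` with `%`.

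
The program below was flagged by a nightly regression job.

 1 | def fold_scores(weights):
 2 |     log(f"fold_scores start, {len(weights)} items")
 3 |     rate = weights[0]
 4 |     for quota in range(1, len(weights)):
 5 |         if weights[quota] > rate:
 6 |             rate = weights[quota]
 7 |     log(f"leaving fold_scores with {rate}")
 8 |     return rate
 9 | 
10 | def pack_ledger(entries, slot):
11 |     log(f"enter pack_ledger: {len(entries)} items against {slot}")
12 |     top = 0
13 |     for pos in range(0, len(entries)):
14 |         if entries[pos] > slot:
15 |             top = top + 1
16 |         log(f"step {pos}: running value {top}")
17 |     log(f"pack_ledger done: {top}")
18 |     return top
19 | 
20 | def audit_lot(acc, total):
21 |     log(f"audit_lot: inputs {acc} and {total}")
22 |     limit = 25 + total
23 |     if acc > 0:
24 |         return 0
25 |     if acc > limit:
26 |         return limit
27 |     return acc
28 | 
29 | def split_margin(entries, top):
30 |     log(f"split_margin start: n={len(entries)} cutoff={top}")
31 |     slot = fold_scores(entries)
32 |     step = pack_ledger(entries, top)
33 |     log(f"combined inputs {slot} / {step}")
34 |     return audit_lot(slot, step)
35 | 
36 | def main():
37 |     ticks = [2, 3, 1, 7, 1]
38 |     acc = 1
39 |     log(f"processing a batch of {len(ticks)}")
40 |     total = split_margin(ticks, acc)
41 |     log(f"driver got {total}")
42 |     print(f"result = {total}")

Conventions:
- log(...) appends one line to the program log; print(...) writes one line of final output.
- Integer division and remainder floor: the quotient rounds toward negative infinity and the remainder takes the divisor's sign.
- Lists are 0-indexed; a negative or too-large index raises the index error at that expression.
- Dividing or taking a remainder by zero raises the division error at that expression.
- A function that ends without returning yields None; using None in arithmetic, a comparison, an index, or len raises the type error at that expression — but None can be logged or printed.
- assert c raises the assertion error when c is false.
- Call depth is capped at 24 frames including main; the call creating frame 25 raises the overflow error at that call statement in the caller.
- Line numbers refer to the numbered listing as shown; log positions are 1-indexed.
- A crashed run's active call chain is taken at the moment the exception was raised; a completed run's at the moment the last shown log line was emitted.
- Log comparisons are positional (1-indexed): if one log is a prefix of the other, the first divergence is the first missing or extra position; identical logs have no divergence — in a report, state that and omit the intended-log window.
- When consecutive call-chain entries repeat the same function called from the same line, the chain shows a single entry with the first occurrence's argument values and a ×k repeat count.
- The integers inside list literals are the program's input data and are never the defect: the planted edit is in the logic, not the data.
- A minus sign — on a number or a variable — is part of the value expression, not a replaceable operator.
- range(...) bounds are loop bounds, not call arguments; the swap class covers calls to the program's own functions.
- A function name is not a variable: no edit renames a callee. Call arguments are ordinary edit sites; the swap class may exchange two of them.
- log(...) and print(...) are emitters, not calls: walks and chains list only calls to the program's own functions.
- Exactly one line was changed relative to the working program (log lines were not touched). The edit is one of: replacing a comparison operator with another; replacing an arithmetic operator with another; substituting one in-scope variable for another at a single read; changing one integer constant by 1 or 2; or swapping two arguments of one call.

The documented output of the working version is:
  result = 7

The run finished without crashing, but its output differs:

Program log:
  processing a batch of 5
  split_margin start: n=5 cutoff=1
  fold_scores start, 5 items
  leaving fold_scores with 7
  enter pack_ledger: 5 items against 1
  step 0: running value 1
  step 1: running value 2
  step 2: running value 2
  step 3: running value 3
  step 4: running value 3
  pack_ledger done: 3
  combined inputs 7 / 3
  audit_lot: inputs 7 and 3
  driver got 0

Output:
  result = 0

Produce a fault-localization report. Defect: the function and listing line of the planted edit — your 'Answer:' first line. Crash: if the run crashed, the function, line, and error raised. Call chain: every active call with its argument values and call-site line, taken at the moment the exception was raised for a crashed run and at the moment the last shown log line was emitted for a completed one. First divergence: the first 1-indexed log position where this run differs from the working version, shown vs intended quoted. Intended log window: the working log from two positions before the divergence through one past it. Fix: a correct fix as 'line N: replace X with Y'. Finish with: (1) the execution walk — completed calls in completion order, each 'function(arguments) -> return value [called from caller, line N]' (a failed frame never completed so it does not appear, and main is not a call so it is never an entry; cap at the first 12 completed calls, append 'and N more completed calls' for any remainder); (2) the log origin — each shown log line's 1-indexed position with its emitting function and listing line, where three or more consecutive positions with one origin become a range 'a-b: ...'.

Answer: the defect is in audit_lot at line 23.
Key observation: Log line 14 is where behavior first shows: 'driver got 0' appears instead of 'driver got 7'.
Call chain: main.
First divergence: position 14 — the shown line 'driver got 0' should read 'driver got 7'.
Intended log window:
  12: combined inputs 7 / 3
  13: audit_lot: inputs 7 and 3
  14: driver got 7
Execution walk:
  fold_scores([2, 3, 1, 7, 1]) -> 7  [called from split_margin, line 31]
  pack_ledger([2, 3, 1, 7, 1], 1) -> 3  [called from split_margin, line 32]
  audit_lot(7, 3) -> 0  [called from split_margin, line 34]
  split_margin([2, 3, 1, 7, 1], 1) -> 0  [called from main, line 40]
Log origins:
  1: logged in main at line 39
  2: logged in split_margin at line 30
  3: logged in fold_scores at line 2
  4: logged in fold_scores at line 7
  5: logged in pack_ledger at line 11
  6-10: logged in pack_ledger at line 16
  11: logged in pack_ledger at line 17
  12: logged in split_margin at line 33
  13: logged in audit_lot at line 21
  14: logged in main at line 41
A correct fix: line 23: replace `>` with `<`.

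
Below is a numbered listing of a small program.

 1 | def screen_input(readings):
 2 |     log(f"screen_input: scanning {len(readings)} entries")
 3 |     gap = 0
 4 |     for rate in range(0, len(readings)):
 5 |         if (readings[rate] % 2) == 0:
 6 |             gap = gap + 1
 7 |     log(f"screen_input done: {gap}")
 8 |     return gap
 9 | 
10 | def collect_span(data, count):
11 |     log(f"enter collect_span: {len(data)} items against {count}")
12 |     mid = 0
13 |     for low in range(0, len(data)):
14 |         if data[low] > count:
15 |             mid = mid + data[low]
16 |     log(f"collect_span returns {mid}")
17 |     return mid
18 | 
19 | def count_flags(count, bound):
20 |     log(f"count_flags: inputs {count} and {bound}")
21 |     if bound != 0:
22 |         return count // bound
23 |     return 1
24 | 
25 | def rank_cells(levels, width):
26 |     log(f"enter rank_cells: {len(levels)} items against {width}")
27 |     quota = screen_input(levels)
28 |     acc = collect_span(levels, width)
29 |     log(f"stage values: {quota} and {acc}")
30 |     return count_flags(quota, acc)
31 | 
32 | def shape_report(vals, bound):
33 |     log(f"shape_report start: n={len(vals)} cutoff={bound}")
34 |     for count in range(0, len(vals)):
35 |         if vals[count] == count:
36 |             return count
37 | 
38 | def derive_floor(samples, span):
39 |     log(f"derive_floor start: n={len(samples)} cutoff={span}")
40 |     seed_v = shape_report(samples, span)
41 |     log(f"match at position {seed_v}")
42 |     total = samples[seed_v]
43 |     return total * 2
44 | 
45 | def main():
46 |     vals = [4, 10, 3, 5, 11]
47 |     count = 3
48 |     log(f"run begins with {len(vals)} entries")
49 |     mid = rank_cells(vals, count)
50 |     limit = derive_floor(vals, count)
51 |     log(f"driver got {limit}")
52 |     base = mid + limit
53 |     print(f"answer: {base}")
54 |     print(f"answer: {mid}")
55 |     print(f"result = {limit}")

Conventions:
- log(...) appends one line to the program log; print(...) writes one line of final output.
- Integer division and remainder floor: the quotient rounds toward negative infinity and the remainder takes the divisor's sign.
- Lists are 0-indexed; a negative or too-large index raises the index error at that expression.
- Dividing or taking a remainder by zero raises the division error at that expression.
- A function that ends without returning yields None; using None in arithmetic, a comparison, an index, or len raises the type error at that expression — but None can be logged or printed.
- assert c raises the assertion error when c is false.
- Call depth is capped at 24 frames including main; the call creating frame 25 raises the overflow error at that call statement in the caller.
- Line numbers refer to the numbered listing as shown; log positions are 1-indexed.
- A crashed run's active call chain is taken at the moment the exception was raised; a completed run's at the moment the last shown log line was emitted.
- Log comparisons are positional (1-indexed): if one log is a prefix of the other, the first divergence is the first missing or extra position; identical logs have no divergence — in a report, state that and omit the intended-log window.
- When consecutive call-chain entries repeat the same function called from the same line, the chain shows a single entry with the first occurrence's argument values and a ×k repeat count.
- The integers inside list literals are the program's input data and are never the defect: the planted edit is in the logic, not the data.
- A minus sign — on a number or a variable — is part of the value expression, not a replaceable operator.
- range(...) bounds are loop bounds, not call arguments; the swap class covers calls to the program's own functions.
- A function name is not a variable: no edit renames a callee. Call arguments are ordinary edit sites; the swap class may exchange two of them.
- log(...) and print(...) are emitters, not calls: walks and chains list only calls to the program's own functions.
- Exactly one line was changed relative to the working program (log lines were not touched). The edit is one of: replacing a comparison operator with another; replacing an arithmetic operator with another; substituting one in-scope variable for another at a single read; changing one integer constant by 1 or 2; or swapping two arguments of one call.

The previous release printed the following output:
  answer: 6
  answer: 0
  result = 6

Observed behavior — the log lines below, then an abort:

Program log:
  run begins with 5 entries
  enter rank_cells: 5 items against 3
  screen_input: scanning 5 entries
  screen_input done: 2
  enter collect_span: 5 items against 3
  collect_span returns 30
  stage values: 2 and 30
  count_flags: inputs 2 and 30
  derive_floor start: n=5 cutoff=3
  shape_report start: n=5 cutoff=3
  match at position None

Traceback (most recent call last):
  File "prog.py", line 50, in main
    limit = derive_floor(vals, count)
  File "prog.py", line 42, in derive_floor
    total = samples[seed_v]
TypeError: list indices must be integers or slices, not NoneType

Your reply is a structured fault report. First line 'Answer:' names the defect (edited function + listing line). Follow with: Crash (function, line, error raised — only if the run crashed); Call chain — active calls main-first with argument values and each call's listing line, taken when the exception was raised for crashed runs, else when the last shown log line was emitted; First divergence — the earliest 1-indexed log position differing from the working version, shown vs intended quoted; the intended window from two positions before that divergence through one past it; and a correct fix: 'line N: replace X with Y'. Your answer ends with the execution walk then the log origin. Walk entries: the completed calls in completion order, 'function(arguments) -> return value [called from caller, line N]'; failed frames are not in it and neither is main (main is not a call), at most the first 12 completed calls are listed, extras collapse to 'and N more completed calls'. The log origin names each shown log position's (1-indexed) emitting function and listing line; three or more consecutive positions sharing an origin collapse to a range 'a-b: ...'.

Answer: the defect is in shape_report at line 35.
Key fact: The log first diverges at position 11: the faulty run prints 'match at position None' where the working version prints 'match at position 2'.
Crash: derive_floor, line 42, TypeError.
Call chain: main -> derive_floor([4, 10, 3, 5, 11], 3) (called at line 50).
First divergence: position 11 — the shown line 'match at position None' should read 'match at position 2'.
Intended log window:
  9: derive_floor start: n=5 cutoff=3
  10: shape_report start: n=5 cutoff=3
  11: match at position 2
  12: driver got 6
Execution walk:
  screen_input([4, 10, 3, 5, 11]) -> 2  [called from rank_cells, line 27]
  collect_span([4, 10, 3, 5, 11], 3) -> 30  [called from rank_cells, line 28]
  count_flags(2, 30) -> 0  [called from rank_cells, line 30]
  rank_cells([4, 10, 3, 5, 11], 3) -> 0  [called from main, line 49]
  shape_report([4, 10, 3, 5, 11], 3) -> None  [called from derive_floor, line 40]
Log origin:
  1 — main, line 48
  2 — rank_cells, line 26
  3 — screen_input, line 2
  4 — screen_input, line 7
  5 — collect_span, line 11
  6 — collect_span, line 16
  7 — rank_cells, line 29
  8 — count_flags, line 20
  9 — derive_floor, line 39
  10 — shape_report, line 33
  11 — derive_floor, line 41
A correct fix: line 35: replace `vals[count] == count` with `vals[count] == bound`.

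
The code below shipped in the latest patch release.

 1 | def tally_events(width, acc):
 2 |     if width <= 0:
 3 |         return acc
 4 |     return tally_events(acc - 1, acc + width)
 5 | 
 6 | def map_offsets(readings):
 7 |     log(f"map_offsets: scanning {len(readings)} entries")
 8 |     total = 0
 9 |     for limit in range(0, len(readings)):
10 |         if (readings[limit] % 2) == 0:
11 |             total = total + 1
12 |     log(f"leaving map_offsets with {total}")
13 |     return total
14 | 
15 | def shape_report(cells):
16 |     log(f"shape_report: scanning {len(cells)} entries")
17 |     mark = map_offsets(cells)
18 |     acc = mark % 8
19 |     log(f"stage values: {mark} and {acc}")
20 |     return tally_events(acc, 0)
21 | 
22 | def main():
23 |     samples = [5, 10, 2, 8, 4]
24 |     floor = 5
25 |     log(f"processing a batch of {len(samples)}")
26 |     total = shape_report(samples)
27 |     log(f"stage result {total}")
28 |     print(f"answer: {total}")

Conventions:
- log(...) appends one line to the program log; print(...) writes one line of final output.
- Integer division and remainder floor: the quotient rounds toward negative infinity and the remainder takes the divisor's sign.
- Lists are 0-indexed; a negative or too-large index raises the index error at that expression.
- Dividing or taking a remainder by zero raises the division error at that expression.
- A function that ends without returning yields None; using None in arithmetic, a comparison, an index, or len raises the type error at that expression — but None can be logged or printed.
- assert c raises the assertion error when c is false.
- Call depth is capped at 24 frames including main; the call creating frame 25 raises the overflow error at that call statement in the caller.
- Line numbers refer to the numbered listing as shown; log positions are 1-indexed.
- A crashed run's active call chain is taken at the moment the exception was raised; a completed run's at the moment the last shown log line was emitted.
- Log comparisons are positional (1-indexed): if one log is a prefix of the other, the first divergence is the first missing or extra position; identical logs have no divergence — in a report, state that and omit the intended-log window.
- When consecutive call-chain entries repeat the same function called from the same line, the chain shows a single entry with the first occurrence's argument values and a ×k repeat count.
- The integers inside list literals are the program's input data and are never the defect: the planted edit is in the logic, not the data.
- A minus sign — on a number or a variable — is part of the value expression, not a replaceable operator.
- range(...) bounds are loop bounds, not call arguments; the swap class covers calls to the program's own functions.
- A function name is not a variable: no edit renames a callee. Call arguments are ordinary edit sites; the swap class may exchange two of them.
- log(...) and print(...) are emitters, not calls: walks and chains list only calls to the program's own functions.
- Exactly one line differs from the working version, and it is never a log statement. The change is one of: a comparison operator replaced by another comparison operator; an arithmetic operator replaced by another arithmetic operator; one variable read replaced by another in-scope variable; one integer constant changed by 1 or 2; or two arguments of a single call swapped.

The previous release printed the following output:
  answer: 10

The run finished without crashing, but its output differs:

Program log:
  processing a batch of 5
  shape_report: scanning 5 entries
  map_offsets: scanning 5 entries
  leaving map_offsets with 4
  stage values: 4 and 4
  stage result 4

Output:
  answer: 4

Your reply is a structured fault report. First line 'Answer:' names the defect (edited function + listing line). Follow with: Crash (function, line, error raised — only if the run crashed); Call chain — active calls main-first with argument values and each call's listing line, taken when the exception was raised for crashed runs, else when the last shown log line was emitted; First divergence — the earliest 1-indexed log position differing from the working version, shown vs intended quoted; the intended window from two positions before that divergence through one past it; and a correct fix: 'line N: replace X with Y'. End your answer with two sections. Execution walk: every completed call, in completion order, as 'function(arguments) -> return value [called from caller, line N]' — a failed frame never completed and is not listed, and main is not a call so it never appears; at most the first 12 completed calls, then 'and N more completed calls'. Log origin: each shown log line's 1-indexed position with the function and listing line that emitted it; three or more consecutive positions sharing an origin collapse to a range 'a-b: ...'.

Answer: the defect is in tally_events at line 4.
Key observation: The log first diverges at position 6: the faulty run prints 'stage result 4' where the working version prints 'stage result 10'.
Call chain: main.
First divergence: position 6 — shown 'stage result 4', intended 'stage result 10'.
Intended log window:
  4: leaving map_offsets with 4
  5: stage values: 4 and 4
  6: stage result 10
Execution walk:
  map_offsets([5, 10, 2, 8, 4]) -> 4  [called from shape_report, line 17]
  tally_events(-1, 4) -> 4  [called from tally_events, line 4]
  tally_events(4, 0) -> 4  [called from shape_report, line 20]
  shape_report([5, 10, 2, 8, 4]) -> 4  [called from main, line 26]
Log line origins:
  1: logged in main at line 25
  2: logged in shape_report at line 16
  3: logged in map_offsets at line 7
  4: logged in map_offsets at line 12
  5: logged in shape_report at line 19
  6: logged in main at line 27
A correct fix: line 4: replace `acc - 1` with `width - 1`.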